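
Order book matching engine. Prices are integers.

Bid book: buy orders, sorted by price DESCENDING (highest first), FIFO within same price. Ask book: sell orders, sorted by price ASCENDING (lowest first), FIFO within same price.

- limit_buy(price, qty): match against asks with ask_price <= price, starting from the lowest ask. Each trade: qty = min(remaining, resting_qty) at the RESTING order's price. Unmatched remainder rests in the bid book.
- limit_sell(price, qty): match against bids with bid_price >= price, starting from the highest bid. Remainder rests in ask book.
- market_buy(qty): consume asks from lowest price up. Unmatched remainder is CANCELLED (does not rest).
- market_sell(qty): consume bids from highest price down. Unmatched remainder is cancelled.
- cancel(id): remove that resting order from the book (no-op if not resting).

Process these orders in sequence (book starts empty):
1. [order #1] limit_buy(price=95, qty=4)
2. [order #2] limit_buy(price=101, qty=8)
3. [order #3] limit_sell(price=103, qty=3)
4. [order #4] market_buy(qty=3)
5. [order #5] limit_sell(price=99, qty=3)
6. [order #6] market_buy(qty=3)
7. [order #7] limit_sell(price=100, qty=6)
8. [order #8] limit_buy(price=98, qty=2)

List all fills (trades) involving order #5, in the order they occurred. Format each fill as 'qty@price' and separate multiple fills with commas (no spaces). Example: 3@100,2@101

After op 1 [order #1] limit_buy(price=95, qty=4): fills=none; bids=[#1:4@95] asks=[-]
After op 2 [order #2] limit_buy(price=101, qty=8): fills=none; bids=[#2:8@101 #1:4@95] asks=[-]
After op 3 [order #3] limit_sell(price=103, qty=3): fills=none; bids=[#2:8@101 #1:4@95] asks=[#3:3@103]
After op 4 [order #4] market_buy(qty=3): fills=#4x#3:3@103; bids=[#2:8@101 #1:4@95] asks=[-]
After op 5 [order #5] limit_sell(price=99, qty=3): fills=#2x#5:3@101; bids=[#2:5@101 #1:4@95] asks=[-]
After op 6 [order #6] market_buy(qty=3): fills=none; bids=[#2:5@101 #1:4@95] asks=[-]
After op 7 [order #7] limit_sell(price=100, qty=6): fills=#2x#7:5@101; bids=[#1:4@95] asks=[#7:1@100]
After op 8 [order #8] limit_buy(price=98, qty=2): fills=none; bids=[#8:2@98 #1:4@95] asks=[#7:1@100]

Answer: 3@101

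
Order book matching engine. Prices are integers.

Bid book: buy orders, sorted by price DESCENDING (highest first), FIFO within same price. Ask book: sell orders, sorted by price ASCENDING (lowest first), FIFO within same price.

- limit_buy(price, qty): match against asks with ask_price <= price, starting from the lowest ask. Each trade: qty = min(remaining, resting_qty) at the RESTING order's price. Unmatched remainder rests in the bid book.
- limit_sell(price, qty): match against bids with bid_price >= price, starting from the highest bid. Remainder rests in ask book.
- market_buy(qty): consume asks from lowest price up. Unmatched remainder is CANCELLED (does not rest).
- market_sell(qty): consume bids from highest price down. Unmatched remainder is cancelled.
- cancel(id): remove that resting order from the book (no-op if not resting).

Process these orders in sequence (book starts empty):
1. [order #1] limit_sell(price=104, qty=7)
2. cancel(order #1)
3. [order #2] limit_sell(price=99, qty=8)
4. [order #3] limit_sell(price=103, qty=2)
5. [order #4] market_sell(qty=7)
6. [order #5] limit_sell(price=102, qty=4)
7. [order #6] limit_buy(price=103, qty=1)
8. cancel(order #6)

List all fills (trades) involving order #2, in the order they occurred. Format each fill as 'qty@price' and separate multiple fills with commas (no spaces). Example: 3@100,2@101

After op 1 [order #1] limit_sell(price=104, qty=7): fills=none; bids=[-] asks=[#1:7@104]
After op 2 cancel(order #1): fills=none; bids=[-] asks=[-]
After op 3 [order #2] limit_sell(price=99, qty=8): fills=none; bids=[-] asks=[#2:8@99]
After op 4 [order #3] limit_sell(price=103, qty=2): fills=none; bids=[-] asks=[#2:8@99 #3:2@103]
After op 5 [order #4] market_sell(qty=7): fills=none; bids=[-] asks=[#2:8@99 #3:2@103]
After op 6 [order #5] limit_sell(price=102, qty=4): fills=none; bids=[-] asks=[#2:8@99 #5:4@102 #3:2@103]
After op 7 [order #6] limit_buy(price=103, qty=1): fills=#6x#2:1@99; bids=[-] asks=[#2:7@99 #5:4@102 #3:2@103]
After op 8 cancel(order #6): fills=none; bids=[-] asks=[#2:7@99 #5:4@102 #3:2@103]

Answer: 1@99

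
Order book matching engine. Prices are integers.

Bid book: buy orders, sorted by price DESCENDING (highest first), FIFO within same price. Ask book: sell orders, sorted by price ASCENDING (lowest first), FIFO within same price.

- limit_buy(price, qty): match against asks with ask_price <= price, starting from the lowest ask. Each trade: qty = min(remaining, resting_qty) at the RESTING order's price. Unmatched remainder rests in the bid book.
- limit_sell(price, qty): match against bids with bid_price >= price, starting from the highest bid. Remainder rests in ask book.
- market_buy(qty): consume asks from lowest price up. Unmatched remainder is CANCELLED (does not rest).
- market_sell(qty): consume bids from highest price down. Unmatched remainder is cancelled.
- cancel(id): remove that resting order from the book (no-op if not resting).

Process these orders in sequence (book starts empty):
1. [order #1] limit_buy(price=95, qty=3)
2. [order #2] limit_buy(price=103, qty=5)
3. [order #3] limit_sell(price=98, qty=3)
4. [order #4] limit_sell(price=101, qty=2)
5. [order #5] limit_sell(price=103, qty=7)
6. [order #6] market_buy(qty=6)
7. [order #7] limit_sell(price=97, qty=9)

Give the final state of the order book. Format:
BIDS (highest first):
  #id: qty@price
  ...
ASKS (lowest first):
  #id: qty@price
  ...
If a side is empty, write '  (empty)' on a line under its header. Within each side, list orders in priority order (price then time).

Answer: BIDS (highest first):
  #1: 3@95
ASKS (lowest first):
  #7: 9@97
  #5: 1@103

Derivation:
After op 1 [order #1] limit_buy(price=95, qty=3): fills=none; bids=[#1:3@95] asks=[-]
After op 2 [order #2] limit_buy(price=103, qty=5): fills=none; bids=[#2:5@103 #1:3@95] asks=[-]
After op 3 [order #3] limit_sell(price=98, qty=3): fills=#2x#3:3@103; bids=[#2:2@103 #1:3@95] asks=[-]
After op 4 [order #4] limit_sell(price=101, qty=2): fills=#2x#4:2@103; bids=[#1:3@95] asks=[-]
After op 5 [order #5] limit_sell(price=103, qty=7): fills=none; bids=[#1:3@95] asks=[#5:7@103]
After op 6 [order #6] market_buy(qty=6): fills=#6x#5:6@103; bids=[#1:3@95] asks=[#5:1@103]
After op 7 [order #7] limit_sell(price=97, qty=9): fills=none; bids=[#1:3@95] asks=[#7:9@97 #5:1@103]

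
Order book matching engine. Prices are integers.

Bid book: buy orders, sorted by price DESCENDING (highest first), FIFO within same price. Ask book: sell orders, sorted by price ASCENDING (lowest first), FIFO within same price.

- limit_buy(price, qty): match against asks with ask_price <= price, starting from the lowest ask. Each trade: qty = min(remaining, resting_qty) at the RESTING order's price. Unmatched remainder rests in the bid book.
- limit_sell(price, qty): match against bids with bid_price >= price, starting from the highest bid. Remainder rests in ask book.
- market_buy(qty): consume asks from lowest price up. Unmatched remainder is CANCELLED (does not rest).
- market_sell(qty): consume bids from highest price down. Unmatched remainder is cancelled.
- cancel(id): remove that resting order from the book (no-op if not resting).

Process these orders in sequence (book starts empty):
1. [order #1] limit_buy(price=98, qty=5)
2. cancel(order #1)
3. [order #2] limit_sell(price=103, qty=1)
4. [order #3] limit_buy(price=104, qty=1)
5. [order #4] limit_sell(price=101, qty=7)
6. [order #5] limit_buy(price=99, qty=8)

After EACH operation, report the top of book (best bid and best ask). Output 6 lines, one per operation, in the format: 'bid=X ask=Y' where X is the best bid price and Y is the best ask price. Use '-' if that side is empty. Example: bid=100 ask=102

Answer: bid=98 ask=-
bid=- ask=-
bid=- ask=103
bid=- ask=-
bid=- ask=101
bid=99 ask=101

Derivation:
After op 1 [order #1] limit_buy(price=98, qty=5): fills=none; bids=[#1:5@98] asks=[-]
After op 2 cancel(order #1): fills=none; bids=[-] asks=[-]
After op 3 [order #2] limit_sell(price=103, qty=1): fills=none; bids=[-] asks=[#2:1@103]
After op 4 [order #3] limit_buy(price=104, qty=1): fills=#3x#2:1@103; bids=[-] asks=[-]
After op 5 [order #4] limit_sell(price=101, qty=7): fills=none; bids=[-] asks=[#4:7@101]
After op 6 [order #5] limit_buy(price=99, qty=8): fills=none; bids=[#5:8@99] asks=[#4:7@101]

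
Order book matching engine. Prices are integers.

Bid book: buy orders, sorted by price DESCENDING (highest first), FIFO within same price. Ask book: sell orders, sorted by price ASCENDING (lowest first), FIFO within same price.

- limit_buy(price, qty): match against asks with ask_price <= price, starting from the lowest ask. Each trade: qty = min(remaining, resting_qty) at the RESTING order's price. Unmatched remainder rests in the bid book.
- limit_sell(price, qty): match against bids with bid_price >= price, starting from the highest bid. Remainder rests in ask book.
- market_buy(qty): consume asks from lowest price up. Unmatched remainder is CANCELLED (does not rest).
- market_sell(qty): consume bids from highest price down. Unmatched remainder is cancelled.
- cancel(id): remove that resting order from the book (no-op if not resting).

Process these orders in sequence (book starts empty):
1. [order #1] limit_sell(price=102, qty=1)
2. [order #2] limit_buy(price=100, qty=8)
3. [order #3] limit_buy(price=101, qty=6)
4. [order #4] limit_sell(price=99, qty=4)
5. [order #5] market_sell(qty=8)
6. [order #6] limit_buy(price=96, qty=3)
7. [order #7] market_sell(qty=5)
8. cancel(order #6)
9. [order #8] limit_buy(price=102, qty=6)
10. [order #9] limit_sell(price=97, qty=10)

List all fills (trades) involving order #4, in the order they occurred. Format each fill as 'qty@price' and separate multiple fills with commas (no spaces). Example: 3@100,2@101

After op 1 [order #1] limit_sell(price=102, qty=1): fills=none; bids=[-] asks=[#1:1@102]
After op 2 [order #2] limit_buy(price=100, qty=8): fills=none; bids=[#2:8@100] asks=[#1:1@102]
After op 3 [order #3] limit_buy(price=101, qty=6): fills=none; bids=[#3:6@101 #2:8@100] asks=[#1:1@102]
After op 4 [order #4] limit_sell(price=99, qty=4): fills=#3x#4:4@101; bids=[#3:2@101 #2:8@100] asks=[#1:1@102]
After op 5 [order #5] market_sell(qty=8): fills=#3x#5:2@101 #2x#5:6@100; bids=[#2:2@100] asks=[#1:1@102]
After op 6 [order #6] limit_buy(price=96, qty=3): fills=none; bids=[#2:2@100 #6:3@96] asks=[#1:1@102]
After op 7 [order #7] market_sell(qty=5): fills=#2x#7:2@100 #6x#7:3@96; bids=[-] asks=[#1:1@102]
After op 8 cancel(order #6): fills=none; bids=[-] asks=[#1:1@102]
After op 9 [order #8] limit_buy(price=102, qty=6): fills=#8x#1:1@102; bids=[#8:5@102] asks=[-]
After op 10 [order #9] limit_sell(price=97, qty=10): fills=#8x#9:5@102; bids=[-] asks=[#9:5@97]

Answer: 4@101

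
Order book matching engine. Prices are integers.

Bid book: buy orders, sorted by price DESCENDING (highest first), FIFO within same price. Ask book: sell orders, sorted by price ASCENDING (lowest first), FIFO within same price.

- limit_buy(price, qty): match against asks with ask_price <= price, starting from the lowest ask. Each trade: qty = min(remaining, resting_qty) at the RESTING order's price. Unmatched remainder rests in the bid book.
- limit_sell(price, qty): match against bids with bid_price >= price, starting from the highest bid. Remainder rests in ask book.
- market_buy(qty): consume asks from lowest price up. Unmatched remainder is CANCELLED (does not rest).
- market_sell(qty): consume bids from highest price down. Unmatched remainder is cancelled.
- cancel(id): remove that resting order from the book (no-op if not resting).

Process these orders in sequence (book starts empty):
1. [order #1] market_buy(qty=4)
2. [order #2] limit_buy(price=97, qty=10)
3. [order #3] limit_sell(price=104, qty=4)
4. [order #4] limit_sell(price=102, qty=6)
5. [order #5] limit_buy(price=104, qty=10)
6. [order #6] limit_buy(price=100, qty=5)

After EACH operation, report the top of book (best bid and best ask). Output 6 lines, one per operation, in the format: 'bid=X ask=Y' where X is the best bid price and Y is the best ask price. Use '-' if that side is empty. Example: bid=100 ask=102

Answer: bid=- ask=-
bid=97 ask=-
bid=97 ask=104
bid=97 ask=102
bid=97 ask=-
bid=100 ask=-

Derivation:
After op 1 [order #1] market_buy(qty=4): fills=none; bids=[-] asks=[-]
After op 2 [order #2] limit_buy(price=97, qty=10): fills=none; bids=[#2:10@97] asks=[-]
After op 3 [order #3] limit_sell(price=104, qty=4): fills=none; bids=[#2:10@97] asks=[#3:4@104]
After op 4 [order #4] limit_sell(price=102, qty=6): fills=none; bids=[#2:10@97] asks=[#4:6@102 #3:4@104]
After op 5 [order #5] limit_buy(price=104, qty=10): fills=#5x#4:6@102 #5x#3:4@104; bids=[#2:10@97] asks=[-]
After op 6 [order #6] limit_buy(price=100, qty=5): fills=none; bids=[#6:5@100 #2:10@97] asks=[-]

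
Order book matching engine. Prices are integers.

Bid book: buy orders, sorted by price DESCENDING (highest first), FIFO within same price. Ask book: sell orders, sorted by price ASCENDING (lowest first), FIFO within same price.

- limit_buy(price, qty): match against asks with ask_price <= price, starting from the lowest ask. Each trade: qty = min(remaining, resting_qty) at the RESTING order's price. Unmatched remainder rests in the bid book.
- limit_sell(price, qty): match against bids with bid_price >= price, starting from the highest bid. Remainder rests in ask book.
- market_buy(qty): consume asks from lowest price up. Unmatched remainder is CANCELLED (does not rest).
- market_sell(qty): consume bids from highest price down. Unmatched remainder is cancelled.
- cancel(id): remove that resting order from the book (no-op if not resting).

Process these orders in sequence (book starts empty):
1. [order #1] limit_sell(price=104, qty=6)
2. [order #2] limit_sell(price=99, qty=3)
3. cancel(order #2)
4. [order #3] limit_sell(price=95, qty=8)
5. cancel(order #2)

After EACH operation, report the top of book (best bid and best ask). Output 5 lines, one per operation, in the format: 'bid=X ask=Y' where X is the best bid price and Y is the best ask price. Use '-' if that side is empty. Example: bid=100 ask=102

Answer: bid=- ask=104
bid=- ask=99
bid=- ask=104
bid=- ask=95
bid=- ask=95

Derivation:
After op 1 [order #1] limit_sell(price=104, qty=6): fills=none; bids=[-] asks=[#1:6@104]
After op 2 [order #2] limit_sell(price=99, qty=3): fills=none; bids=[-] asks=[#2:3@99 #1:6@104]
After op 3 cancel(order #2): fills=none; bids=[-] asks=[#1:6@104]
After op 4 [order #3] limit_sell(price=95, qty=8): fills=none; bids=[-] asks=[#3:8@95 #1:6@104]
After op 5 cancel(order #2): fills=none; bids=[-] asks=[#3:8@95 #1:6@104]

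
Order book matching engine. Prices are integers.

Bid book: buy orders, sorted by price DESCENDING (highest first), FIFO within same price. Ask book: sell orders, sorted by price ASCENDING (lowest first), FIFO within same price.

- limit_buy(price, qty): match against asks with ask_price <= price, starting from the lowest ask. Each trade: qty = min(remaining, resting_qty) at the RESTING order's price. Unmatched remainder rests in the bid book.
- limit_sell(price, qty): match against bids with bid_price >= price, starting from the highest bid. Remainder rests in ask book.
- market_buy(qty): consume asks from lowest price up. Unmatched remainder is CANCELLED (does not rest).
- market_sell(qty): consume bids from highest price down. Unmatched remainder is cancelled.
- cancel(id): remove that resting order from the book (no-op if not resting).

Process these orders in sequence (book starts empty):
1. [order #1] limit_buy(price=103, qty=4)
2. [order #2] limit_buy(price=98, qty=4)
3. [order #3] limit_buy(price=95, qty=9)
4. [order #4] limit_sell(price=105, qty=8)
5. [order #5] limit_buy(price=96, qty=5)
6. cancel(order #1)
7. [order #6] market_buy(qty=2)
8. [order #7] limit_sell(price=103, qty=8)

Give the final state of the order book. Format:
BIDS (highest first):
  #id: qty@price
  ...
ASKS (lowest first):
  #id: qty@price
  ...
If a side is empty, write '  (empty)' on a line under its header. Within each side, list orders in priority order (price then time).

After op 1 [order #1] limit_buy(price=103, qty=4): fills=none; bids=[#1:4@103] asks=[-]
After op 2 [order #2] limit_buy(price=98, qty=4): fills=none; bids=[#1:4@103 #2:4@98] asks=[-]
After op 3 [order #3] limit_buy(price=95, qty=9): fills=none; bids=[#1:4@103 #2:4@98 #3:9@95] asks=[-]
After op 4 [order #4] limit_sell(price=105, qty=8): fills=none; bids=[#1:4@103 #2:4@98 #3:9@95] asks=[#4:8@105]
After op 5 [order #5] limit_buy(price=96, qty=5): fills=none; bids=[#1:4@103 #2:4@98 #5:5@96 #3:9@95] asks=[#4:8@105]
After op 6 cancel(order #1): fills=none; bids=[#2:4@98 #5:5@96 #3:9@95] asks=[#4:8@105]
After op 7 [order #6] market_buy(qty=2): fills=#6x#4:2@105; bids=[#2:4@98 #5:5@96 #3:9@95] asks=[#4:6@105]
After op 8 [order #7] limit_sell(price=103, qty=8): fills=none; bids=[#2:4@98 #5:5@96 #3:9@95] asks=[#7:8@103 #4:6@105]

Answer: BIDS (highest first):
  #2: 4@98
  #5: 5@96
  #3: 9@95
ASKS (lowest first):
  #7: 8@103
  #4: 6@105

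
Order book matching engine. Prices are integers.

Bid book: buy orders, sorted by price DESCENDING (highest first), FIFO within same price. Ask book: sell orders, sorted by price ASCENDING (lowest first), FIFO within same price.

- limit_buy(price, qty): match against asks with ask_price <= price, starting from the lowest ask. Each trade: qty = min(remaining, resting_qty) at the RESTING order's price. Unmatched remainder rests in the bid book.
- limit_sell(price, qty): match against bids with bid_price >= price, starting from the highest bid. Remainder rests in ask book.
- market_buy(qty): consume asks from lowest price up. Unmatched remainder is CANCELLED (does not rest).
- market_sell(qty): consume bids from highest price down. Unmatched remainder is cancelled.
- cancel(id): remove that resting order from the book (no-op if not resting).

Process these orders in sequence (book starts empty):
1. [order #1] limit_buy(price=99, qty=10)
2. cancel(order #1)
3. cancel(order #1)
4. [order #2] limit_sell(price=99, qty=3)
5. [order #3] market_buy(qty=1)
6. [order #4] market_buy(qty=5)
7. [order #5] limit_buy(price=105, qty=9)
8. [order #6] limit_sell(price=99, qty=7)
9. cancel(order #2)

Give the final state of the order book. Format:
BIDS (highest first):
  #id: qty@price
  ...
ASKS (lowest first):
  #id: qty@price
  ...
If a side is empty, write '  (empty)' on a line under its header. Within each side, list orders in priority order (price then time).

After op 1 [order #1] limit_buy(price=99, qty=10): fills=none; bids=[#1:10@99] asks=[-]
After op 2 cancel(order #1): fills=none; bids=[-] asks=[-]
After op 3 cancel(order #1): fills=none; bids=[-] asks=[-]
After op 4 [order #2] limit_sell(price=99, qty=3): fills=none; bids=[-] asks=[#2:3@99]
After op 5 [order #3] market_buy(qty=1): fills=#3x#2:1@99; bids=[-] asks=[#2:2@99]
After op 6 [order #4] market_buy(qty=5): fills=#4x#2:2@99; bids=[-] asks=[-]
After op 7 [order #5] limit_buy(price=105, qty=9): fills=none; bids=[#5:9@105] asks=[-]
After op 8 [order #6] limit_sell(price=99, qty=7): fills=#5x#6:7@105; bids=[#5:2@105] asks=[-]
After op 9 cancel(order #2): fills=none; bids=[#5:2@105] asks=[-]

Answer: BIDS (highest first):
  #5: 2@105
ASKS (lowest first):
  (empty)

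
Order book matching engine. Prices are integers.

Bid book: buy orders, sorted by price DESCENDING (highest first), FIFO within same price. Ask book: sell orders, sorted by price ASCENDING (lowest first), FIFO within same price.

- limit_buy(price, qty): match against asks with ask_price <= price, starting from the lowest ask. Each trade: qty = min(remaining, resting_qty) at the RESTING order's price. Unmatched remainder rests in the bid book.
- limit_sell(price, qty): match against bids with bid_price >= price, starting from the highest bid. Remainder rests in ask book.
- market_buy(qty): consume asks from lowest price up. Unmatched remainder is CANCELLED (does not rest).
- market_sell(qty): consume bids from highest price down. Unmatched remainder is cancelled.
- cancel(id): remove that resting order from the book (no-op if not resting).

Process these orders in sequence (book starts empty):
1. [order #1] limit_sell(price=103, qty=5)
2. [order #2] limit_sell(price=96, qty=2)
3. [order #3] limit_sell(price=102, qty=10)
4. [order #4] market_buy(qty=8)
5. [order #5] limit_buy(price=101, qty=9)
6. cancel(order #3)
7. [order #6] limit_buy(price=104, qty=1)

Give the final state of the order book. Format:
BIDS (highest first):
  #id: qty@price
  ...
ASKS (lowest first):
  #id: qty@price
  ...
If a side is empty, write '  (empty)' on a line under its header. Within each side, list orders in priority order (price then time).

After op 1 [order #1] limit_sell(price=103, qty=5): fills=none; bids=[-] asks=[#1:5@103]
After op 2 [order #2] limit_sell(price=96, qty=2): fills=none; bids=[-] asks=[#2:2@96 #1:5@103]
After op 3 [order #3] limit_sell(price=102, qty=10): fills=none; bids=[-] asks=[#2:2@96 #3:10@102 #1:5@103]
After op 4 [order #4] market_buy(qty=8): fills=#4x#2:2@96 #4x#3:6@102; bids=[-] asks=[#3:4@102 #1:5@103]
After op 5 [order #5] limit_buy(price=101, qty=9): fills=none; bids=[#5:9@101] asks=[#3:4@102 #1:5@103]
After op 6 cancel(order #3): fills=none; bids=[#5:9@101] asks=[#1:5@103]
After op 7 [order #6] limit_buy(price=104, qty=1): fills=#6x#1:1@103; bids=[#5:9@101] asks=[#1:4@103]

Answer: BIDS (highest first):
  #5: 9@101
ASKS (lowest first):
  #1: 4@103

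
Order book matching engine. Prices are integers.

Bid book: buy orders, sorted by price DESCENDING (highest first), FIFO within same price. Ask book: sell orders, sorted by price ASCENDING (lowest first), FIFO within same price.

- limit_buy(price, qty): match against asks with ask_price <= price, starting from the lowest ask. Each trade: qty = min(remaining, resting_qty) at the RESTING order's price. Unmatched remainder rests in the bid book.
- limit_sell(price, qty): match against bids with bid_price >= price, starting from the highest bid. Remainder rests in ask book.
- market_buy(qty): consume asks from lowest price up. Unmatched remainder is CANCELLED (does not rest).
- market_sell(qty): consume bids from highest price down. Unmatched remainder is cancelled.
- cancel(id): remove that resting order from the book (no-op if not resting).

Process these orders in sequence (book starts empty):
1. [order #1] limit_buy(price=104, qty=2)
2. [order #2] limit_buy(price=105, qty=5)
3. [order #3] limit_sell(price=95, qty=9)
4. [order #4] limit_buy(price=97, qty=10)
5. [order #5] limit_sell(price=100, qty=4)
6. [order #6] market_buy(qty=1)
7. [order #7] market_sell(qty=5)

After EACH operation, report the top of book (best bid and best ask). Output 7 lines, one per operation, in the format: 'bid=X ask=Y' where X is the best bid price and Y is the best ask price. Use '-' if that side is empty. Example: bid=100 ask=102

After op 1 [order #1] limit_buy(price=104, qty=2): fills=none; bids=[#1:2@104] asks=[-]
After op 2 [order #2] limit_buy(price=105, qty=5): fills=none; bids=[#2:5@105 #1:2@104] asks=[-]
After op 3 [order #3] limit_sell(price=95, qty=9): fills=#2x#3:5@105 #1x#3:2@104; bids=[-] asks=[#3:2@95]
After op 4 [order #4] limit_buy(price=97, qty=10): fills=#4x#3:2@95; bids=[#4:8@97] asks=[-]
After op 5 [order #5] limit_sell(price=100, qty=4): fills=none; bids=[#4:8@97] asks=[#5:4@100]
After op 6 [order #6] market_buy(qty=1): fills=#6x#5:1@100; bids=[#4:8@97] asks=[#5:3@100]
After op 7 [order #7] market_sell(qty=5): fills=#4x#7:5@97; bids=[#4:3@97] asks=[#5:3@100]

Answer: bid=104 ask=-
bid=105 ask=-
bid=- ask=95
bid=97 ask=-
bid=97 ask=100
bid=97 ask=100
bid=97 ask=100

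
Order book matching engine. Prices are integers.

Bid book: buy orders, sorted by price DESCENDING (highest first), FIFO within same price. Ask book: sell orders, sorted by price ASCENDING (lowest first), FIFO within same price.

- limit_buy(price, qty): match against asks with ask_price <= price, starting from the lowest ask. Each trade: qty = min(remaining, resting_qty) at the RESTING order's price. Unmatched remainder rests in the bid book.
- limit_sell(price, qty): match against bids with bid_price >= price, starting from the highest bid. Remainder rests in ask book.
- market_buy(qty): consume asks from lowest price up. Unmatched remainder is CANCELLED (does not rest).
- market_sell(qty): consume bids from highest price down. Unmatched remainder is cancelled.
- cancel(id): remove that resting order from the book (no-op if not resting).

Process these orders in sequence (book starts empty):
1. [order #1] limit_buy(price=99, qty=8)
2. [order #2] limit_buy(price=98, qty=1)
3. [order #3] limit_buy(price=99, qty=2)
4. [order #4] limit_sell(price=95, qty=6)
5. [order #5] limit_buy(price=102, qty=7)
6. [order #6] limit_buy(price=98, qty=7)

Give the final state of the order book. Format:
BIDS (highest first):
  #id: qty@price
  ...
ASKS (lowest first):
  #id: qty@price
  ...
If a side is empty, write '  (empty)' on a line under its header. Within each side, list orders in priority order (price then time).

Answer: BIDS (highest first):
  #5: 7@102
  #1: 2@99
  #3: 2@99
  #2: 1@98
  #6: 7@98
ASKS (lowest first):
  (empty)

Derivation:
After op 1 [order #1] limit_buy(price=99, qty=8): fills=none; bids=[#1:8@99] asks=[-]
After op 2 [order #2] limit_buy(price=98, qty=1): fills=none; bids=[#1:8@99 #2:1@98] asks=[-]
After op 3 [order #3] limit_buy(price=99, qty=2): fills=none; bids=[#1:8@99 #3:2@99 #2:1@98] asks=[-]
After op 4 [order #4] limit_sell(price=95, qty=6): fills=#1x#4:6@99; bids=[#1:2@99 #3:2@99 #2:1@98] asks=[-]
After op 5 [order #5] limit_buy(price=102, qty=7): fills=none; bids=[#5:7@102 #1:2@99 #3:2@99 #2:1@98] asks=[-]
After op 6 [order #6] limit_buy(price=98, qty=7): fills=none; bids=[#5:7@102 #1:2@99 #3:2@99 #2:1@98 #6:7@98] asks=[-]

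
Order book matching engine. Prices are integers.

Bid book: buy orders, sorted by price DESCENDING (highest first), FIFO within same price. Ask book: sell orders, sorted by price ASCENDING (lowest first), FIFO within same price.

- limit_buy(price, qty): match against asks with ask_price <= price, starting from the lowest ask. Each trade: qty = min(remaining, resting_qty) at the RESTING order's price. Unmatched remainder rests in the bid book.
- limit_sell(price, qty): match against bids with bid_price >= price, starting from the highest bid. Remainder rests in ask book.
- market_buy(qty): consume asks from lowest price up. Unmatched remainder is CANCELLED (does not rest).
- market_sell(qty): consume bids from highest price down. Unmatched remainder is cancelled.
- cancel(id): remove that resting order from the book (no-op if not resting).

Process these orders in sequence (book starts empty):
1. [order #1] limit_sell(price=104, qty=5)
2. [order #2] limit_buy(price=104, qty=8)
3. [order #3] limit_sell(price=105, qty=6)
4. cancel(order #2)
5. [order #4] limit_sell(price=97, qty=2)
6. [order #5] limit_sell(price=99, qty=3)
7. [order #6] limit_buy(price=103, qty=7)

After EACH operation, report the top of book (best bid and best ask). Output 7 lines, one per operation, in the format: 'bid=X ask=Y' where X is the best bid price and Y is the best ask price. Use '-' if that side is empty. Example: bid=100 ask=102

After op 1 [order #1] limit_sell(price=104, qty=5): fills=none; bids=[-] asks=[#1:5@104]
After op 2 [order #2] limit_buy(price=104, qty=8): fills=#2x#1:5@104; bids=[#2:3@104] asks=[-]
After op 3 [order #3] limit_sell(price=105, qty=6): fills=none; bids=[#2:3@104] asks=[#3:6@105]
After op 4 cancel(order #2): fills=none; bids=[-] asks=[#3:6@105]
After op 5 [order #4] limit_sell(price=97, qty=2): fills=none; bids=[-] asks=[#4:2@97 #3:6@105]
After op 6 [order #5] limit_sell(price=99, qty=3): fills=none; bids=[-] asks=[#4:2@97 #5:3@99 #3:6@105]
After op 7 [order #6] limit_buy(price=103, qty=7): fills=#6x#4:2@97 #6x#5:3@99; bids=[#6:2@103] asks=[#3:6@105]

Answer: bid=- ask=104
bid=104 ask=-
bid=104 ask=105
bid=- ask=105
bid=- ask=97
bid=- ask=97
bid=103 ask=105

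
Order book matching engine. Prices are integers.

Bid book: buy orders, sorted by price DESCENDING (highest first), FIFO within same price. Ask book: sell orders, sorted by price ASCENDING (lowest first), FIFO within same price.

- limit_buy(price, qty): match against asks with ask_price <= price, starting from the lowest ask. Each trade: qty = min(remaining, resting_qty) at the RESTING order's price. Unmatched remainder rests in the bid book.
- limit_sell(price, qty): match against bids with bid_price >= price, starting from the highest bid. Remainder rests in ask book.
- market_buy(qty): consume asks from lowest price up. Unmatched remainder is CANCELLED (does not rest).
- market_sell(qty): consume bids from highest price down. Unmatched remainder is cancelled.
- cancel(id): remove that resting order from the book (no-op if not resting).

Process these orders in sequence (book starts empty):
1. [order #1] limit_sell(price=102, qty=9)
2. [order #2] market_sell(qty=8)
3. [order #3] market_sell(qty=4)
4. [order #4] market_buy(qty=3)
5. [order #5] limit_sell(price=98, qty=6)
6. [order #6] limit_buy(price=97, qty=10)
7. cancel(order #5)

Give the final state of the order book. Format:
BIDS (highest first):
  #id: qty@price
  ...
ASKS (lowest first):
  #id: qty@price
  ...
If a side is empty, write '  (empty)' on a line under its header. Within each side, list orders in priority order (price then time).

After op 1 [order #1] limit_sell(price=102, qty=9): fills=none; bids=[-] asks=[#1:9@102]
After op 2 [order #2] market_sell(qty=8): fills=none; bids=[-] asks=[#1:9@102]
After op 3 [order #3] market_sell(qty=4): fills=none; bids=[-] asks=[#1:9@102]
After op 4 [order #4] market_buy(qty=3): fills=#4x#1:3@102; bids=[-] asks=[#1:6@102]
After op 5 [order #5] limit_sell(price=98, qty=6): fills=none; bids=[-] asks=[#5:6@98 #1:6@102]
After op 6 [order #6] limit_buy(price=97, qty=10): fills=none; bids=[#6:10@97] asks=[#5:6@98 #1:6@102]
After op 7 cancel(order #5): fills=none; bids=[#6:10@97] asks=[#1:6@102]

Answer: BIDS (highest first):
  #6: 10@97
ASKS (lowest first):
  #1: 6@102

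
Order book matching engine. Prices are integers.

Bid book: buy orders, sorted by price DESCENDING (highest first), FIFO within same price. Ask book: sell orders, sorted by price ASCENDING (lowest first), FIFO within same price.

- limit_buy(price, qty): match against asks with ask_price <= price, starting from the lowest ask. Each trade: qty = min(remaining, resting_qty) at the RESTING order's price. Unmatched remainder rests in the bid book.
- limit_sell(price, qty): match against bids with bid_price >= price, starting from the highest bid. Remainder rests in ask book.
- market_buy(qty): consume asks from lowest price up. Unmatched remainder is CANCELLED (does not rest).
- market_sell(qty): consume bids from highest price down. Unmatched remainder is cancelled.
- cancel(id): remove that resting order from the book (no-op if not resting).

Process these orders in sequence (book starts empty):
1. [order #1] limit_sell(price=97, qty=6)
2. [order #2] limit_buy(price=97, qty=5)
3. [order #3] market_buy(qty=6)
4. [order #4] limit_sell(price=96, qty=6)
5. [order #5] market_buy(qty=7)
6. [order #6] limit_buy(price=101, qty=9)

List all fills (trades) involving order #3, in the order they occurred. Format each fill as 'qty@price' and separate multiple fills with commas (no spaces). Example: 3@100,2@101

Answer: 1@97

Derivation:
After op 1 [order #1] limit_sell(price=97, qty=6): fills=none; bids=[-] asks=[#1:6@97]
After op 2 [order #2] limit_buy(price=97, qty=5): fills=#2x#1:5@97; bids=[-] asks=[#1:1@97]
After op 3 [order #3] market_buy(qty=6): fills=#3x#1:1@97; bids=[-] asks=[-]
After op 4 [order #4] limit_sell(price=96, qty=6): fills=none; bids=[-] asks=[#4:6@96]
After op 5 [order #5] market_buy(qty=7): fills=#5x#4:6@96; bids=[-] asks=[-]
After op 6 [order #6] limit_buy(price=101, qty=9): fills=none; bids=[#6:9@101] asks=[-]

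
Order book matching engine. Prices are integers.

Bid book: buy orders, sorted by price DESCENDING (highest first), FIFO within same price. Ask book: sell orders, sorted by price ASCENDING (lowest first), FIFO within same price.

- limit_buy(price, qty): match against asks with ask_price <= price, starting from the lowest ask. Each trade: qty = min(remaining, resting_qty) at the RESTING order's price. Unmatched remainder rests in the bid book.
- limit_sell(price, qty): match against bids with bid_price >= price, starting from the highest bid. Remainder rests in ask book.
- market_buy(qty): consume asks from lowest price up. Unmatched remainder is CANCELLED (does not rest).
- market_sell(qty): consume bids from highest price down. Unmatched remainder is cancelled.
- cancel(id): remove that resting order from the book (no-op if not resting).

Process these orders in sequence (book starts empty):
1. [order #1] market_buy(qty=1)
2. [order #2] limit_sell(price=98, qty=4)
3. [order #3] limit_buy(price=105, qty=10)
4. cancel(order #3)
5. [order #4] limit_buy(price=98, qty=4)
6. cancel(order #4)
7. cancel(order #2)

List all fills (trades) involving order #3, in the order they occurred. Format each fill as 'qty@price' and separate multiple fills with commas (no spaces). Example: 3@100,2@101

After op 1 [order #1] market_buy(qty=1): fills=none; bids=[-] asks=[-]
After op 2 [order #2] limit_sell(price=98, qty=4): fills=none; bids=[-] asks=[#2:4@98]
After op 3 [order #3] limit_buy(price=105, qty=10): fills=#3x#2:4@98; bids=[#3:6@105] asks=[-]
After op 4 cancel(order #3): fills=none; bids=[-] asks=[-]
After op 5 [order #4] limit_buy(price=98, qty=4): fills=none; bids=[#4:4@98] asks=[-]
After op 6 cancel(order #4): fills=none; bids=[-] asks=[-]
After op 7 cancel(order #2): fills=none; bids=[-] asks=[-]

Answer: 4@98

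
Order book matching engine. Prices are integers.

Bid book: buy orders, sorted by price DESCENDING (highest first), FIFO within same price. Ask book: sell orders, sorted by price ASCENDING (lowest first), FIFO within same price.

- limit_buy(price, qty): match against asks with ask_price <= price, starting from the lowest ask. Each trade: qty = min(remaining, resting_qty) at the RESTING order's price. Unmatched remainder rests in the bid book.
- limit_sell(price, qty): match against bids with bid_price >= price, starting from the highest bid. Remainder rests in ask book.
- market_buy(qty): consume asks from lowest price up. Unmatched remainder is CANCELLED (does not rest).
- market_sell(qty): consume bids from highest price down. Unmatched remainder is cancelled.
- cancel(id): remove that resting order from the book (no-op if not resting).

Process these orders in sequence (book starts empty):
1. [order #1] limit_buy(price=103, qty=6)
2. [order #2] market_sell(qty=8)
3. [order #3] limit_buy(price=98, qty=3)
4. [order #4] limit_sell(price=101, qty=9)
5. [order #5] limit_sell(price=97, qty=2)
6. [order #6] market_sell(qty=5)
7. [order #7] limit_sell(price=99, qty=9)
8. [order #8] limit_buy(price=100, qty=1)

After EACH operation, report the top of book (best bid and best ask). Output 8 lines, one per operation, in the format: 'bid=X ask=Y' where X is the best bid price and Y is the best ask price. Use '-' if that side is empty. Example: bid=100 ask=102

After op 1 [order #1] limit_buy(price=103, qty=6): fills=none; bids=[#1:6@103] asks=[-]
After op 2 [order #2] market_sell(qty=8): fills=#1x#2:6@103; bids=[-] asks=[-]
After op 3 [order #3] limit_buy(price=98, qty=3): fills=none; bids=[#3:3@98] asks=[-]
After op 4 [order #4] limit_sell(price=101, qty=9): fills=none; bids=[#3:3@98] asks=[#4:9@101]
After op 5 [order #5] limit_sell(price=97, qty=2): fills=#3x#5:2@98; bids=[#3:1@98] asks=[#4:9@101]
After op 6 [order #6] market_sell(qty=5): fills=#3x#6:1@98; bids=[-] asks=[#4:9@101]
After op 7 [order #7] limit_sell(price=99, qty=9): fills=none; bids=[-] asks=[#7:9@99 #4:9@101]
After op 8 [order #8] limit_buy(price=100, qty=1): fills=#8x#7:1@99; bids=[-] asks=[#7:8@99 #4:9@101]

Answer: bid=103 ask=-
bid=- ask=-
bid=98 ask=-
bid=98 ask=101
bid=98 ask=101
bid=- ask=101
bid=- ask=99
bid=- ask=99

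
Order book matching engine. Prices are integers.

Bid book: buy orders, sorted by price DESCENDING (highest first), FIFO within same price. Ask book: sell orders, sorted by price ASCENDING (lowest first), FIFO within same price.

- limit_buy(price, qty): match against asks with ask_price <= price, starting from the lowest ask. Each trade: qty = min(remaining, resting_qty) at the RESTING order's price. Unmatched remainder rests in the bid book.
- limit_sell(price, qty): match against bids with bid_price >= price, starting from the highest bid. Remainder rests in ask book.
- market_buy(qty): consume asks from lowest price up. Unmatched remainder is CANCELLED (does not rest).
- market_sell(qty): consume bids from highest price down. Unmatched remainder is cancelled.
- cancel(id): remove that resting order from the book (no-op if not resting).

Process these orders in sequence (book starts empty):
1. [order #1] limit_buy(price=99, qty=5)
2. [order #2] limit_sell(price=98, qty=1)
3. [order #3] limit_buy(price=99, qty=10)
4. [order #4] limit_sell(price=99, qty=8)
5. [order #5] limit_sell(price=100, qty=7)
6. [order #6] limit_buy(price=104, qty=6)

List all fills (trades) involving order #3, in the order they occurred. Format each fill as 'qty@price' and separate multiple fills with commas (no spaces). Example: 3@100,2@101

After op 1 [order #1] limit_buy(price=99, qty=5): fills=none; bids=[#1:5@99] asks=[-]
After op 2 [order #2] limit_sell(price=98, qty=1): fills=#1x#2:1@99; bids=[#1:4@99] asks=[-]
After op 3 [order #3] limit_buy(price=99, qty=10): fills=none; bids=[#1:4@99 #3:10@99] asks=[-]
After op 4 [order #4] limit_sell(price=99, qty=8): fills=#1x#4:4@99 #3x#4:4@99; bids=[#3:6@99] asks=[-]
After op 5 [order #5] limit_sell(price=100, qty=7): fills=none; bids=[#3:6@99] asks=[#5:7@100]
After op 6 [order #6] limit_buy(price=104, qty=6): fills=#6x#5:6@100; bids=[#3:6@99] asks=[#5:1@100]

Answer: 4@99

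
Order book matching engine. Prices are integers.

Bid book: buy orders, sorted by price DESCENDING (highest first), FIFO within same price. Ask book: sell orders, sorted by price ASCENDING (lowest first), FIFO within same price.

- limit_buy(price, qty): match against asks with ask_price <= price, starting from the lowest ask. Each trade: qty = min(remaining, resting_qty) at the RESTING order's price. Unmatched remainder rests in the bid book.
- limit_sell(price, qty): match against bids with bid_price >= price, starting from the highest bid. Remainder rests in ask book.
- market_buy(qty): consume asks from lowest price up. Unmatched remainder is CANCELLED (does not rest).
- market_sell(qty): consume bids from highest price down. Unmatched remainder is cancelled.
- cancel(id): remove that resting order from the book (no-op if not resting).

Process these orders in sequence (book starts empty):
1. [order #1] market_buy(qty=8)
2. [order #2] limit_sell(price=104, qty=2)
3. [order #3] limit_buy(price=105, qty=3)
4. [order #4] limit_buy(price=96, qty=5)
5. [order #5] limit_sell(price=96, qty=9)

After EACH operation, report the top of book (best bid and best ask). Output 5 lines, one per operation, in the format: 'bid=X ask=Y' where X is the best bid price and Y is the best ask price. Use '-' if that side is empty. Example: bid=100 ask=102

Answer: bid=- ask=-
bid=- ask=104
bid=105 ask=-
bid=105 ask=-
bid=- ask=96

Derivation:
After op 1 [order #1] market_buy(qty=8): fills=none; bids=[-] asks=[-]
After op 2 [order #2] limit_sell(price=104, qty=2): fills=none; bids=[-] asks=[#2:2@104]
After op 3 [order #3] limit_buy(price=105, qty=3): fills=#3x#2:2@104; bids=[#3:1@105] asks=[-]
After op 4 [order #4] limit_buy(price=96, qty=5): fills=none; bids=[#3:1@105 #4:5@96] asks=[-]
After op 5 [order #5] limit_sell(price=96, qty=9): fills=#3x#5:1@105 #4x#5:5@96; bids=[-] asks=[#5:3@96]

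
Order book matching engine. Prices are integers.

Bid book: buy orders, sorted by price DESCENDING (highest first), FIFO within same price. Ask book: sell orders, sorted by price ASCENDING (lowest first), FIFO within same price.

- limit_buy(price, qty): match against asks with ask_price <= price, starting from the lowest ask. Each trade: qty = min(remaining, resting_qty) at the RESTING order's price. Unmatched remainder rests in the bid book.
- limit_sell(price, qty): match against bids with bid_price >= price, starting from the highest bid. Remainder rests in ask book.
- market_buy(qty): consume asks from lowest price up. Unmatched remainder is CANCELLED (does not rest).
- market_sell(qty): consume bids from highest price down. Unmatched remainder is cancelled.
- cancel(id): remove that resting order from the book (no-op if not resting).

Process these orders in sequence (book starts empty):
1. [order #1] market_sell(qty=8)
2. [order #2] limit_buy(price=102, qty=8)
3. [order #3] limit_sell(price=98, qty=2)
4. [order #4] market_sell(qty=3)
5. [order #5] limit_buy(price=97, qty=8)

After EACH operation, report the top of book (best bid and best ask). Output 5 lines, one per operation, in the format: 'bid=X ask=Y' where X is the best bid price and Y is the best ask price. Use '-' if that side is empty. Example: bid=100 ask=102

Answer: bid=- ask=-
bid=102 ask=-
bid=102 ask=-
bid=102 ask=-
bid=102 ask=-

Derivation:
After op 1 [order #1] market_sell(qty=8): fills=none; bids=[-] asks=[-]
After op 2 [order #2] limit_buy(price=102, qty=8): fills=none; bids=[#2:8@102] asks=[-]
After op 3 [order #3] limit_sell(price=98, qty=2): fills=#2x#3:2@102; bids=[#2:6@102] asks=[-]
After op 4 [order #4] market_sell(qty=3): fills=#2x#4:3@102; bids=[#2:3@102] asks=[-]
After op 5 [order #5] limit_buy(price=97, qty=8): fills=none; bids=[#2:3@102 #5:8@97] asks=[-]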